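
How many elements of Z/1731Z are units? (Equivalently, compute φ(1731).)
An element a ∈ Z/1731Z is a unit iff gcd(a, 1731) = 1, so the number of units is φ(1731). φ is multiplicative, with φ(p^e) = p^e − p^(e−1). Factorise 1731 = 3 · 577. Then
  φ(1731) = (3 − 1) · (577 − 1) = 2 · 576 = 1152.

Final answer: Z/1731Z has φ(1731) = 1152 units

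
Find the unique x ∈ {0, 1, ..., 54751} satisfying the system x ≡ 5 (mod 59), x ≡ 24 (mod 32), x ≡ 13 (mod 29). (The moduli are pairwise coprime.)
The moduli 59, 32, 29 are pairwise coprime, so by the CRT there is a unique solution mod 59·32·29 = 54752.
Solve by successive substitution. Start with x ≡ 5 (mod 59).
  Combine with x ≡ 24 (mod 32): write x = 5 + 59·t and require 5 + 59·t ≡ 24 (mod 32), i.e. 59·t ≡ 24 − 5 ≡ 19 (mod 32). Since 59^(−1) ≡ 19 (mod 32) (59 ≡ 27 (mod 32)), t ≡ 19·19 ≡ 9 (mod 32). So x ≡ 5 + 59·9 = 536 (mod 1888).
  Combine with x ≡ 13 (mod 29): write x = 536 + 1888·t and require 536 + 1888·t ≡ 13 (mod 29), i.e. 1888·t ≡ 13 − 536 ≡ 28 (mod 29). Since 1888^(−1) ≡ 10 (mod 29) (1888 ≡ 3 (mod 29)), t ≡ 10·28 ≡ 19 (mod 29). So x ≡ 536 + 1888·19 = 36408 (mod 54752).
Unique solution in [0, 54752): x = 36408.

Final answer: x ≡ 36408 (mod 54752); the representative in [0, 54752) is 36408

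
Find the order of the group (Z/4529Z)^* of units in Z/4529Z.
|(Z/4529Z)^*| = 3876

(Z/4529Z)^* consists of the classes a with gcd(a, 4529) = 1, so its order is φ(4529). φ is multiplicative, with φ(p^e) = p^e − p^(e−1). Factorise 4529 = 7 · 647. Then
  φ(4529) = (7 − 1) · (647 − 1) = 6 · 646 = 3876.
Thus |(Z/4529Z)^*| = 3876.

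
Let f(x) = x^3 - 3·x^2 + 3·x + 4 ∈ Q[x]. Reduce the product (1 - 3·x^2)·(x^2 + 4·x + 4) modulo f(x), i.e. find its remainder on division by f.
First multiply in Q[x] without reducing: a · b = -3·x^4 - 12·x^3 - 11·x^2 + 4·x + 4. Now divide by f(x) = x^3 - 3·x^2 + 3·x + 4, eliminating the leading term at each step:
  leading term -3·x^4: subtract (-3·x)·f(x) = -3·x^4 + 9·x^3 - 9·x^2 - 12·x, leaving -21·x^3 - 2·x^2 + 16·x + 4
  leading term -21·x^3: subtract (-21)·f(x) = -21·x^3 + 63·x^2 - 63·x - 84, leaving -65·x^2 + 79·x + 88
The degree is now < 3, so this is the remainder. Hence a · b ≡ -65·x^2 + 79·x + 88 in Q[x]/(f).

Final answer: a · b ≡ -65·x^2 + 79·x + 88 (mod f(x))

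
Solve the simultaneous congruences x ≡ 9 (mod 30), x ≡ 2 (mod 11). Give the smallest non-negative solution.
x ≡ 189 (mod 330); the representative in [0, 330) is 189

The moduli 30, 11 are pairwise coprime, so by the CRT there is a unique solution mod 30·11 = 330.
Solve by successive substitution. Start with x ≡ 9 (mod 30).
  Combine with x ≡ 2 (mod 11): write x = 9 + 30·t and require 9 + 30·t ≡ 2 (mod 11), i.e. 30·t ≡ 2 − 9 ≡ 4 (mod 11). Since 30^(−1) ≡ 7 (mod 11) (30 ≡ 8 (mod 11)), t ≡ 7·4 ≡ 6 (mod 11). So x ≡ 9 + 30·6 = 189 (mod 330).
Unique solution in [0, 330): x = 189.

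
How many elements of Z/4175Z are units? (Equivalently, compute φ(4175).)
An element a ∈ Z/4175Z is a unit iff gcd(a, 4175) = 1, so the number of units is φ(4175). φ is multiplicative, with φ(p^e) = p^e − p^(e−1). Factorise 4175 = 5^2 · 167. Then
  φ(4175) = (5^2 − 5^1) · (167 − 1) = 20 · 166 = 3320.

Final answer: Z/4175Z has φ(4175) = 3320 units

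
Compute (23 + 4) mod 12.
3

Reduce the summands first: 23 ≡ 11 (mod 12), so 23 + 4 ≡ 11 + 4 (mod 12). 11 + 4 = 15; 15 = 1·12 + 3, so (23 + 4) mod 12 = 3.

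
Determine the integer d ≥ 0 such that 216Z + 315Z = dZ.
In the PID Z, (a, b) is generated by gcd(a, b). Compute gcd(315, 216) with the extended Euclidean algorithm, tracking rows (r, s, t) with s·315 + t·216 = r:
  row A: (315, 1, 0)   [1·315 + 0·216 = 315]
  row B: (216, 0, 1)   [0·315 + 1·216 = 216]
  315 = 1·216 + 99   → row C = row A − 1·row B = (99, 1, −1)   [check: 1·315 − 1·216 = 99]
  216 = 2·99 + 18   → row D = row B − 2·row C = (18, −2, 3)   [check: −2·315 + 3·216 = 18]
  99 = 5·18 + 9   → row E = row C − 5·row D = (9, 11, −16)   [check: 11·315 − 16·216 = 9]
  18 = 2·9 + 0   → remainder 0, stop. gcd = 9 (last nonzero row E).
So gcd(216, 315) = 9, with Bézout identity 11·315 − 16·216 = 9. Containment (⊇): the Bézout identity exhibits 9 as an element of (216, 315), giving (9) ⊆ (216, 315). Containment (⊆): since 9 | 216 and 9 | 315 (216 = 9·24, 315 = 9·35), every Z-linear combination of 216 and 315 is divisible by 9, so (216, 315) ⊆ (9). Therefore (216, 315) = (9), d = 9.

Final answer: (216, 315) = (9); d = 9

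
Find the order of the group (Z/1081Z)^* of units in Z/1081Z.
(Z/1081Z)^* consists of the classes a with gcd(a, 1081) = 1, so its order is φ(1081). φ is multiplicative, with φ(p^e) = p^e − p^(e−1). Factorise 1081 = 23 · 47. Then
  φ(1081) = (23 − 1) · (47 − 1) = 22 · 46 = 1012.
Thus |(Z/1081Z)^*| = 1012.

Final answer: |(Z/1081Z)^*| = 1012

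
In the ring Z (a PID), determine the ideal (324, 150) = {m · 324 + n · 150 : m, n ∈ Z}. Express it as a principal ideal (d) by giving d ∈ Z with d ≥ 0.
In the PID Z, (a, b) is generated by gcd(a, b). Compute gcd(324, 150) with the extended Euclidean algorithm, tracking rows (r, s, t) with s·324 + t·150 = r:
  row A: (324, 1, 0)   [1·324 + 0·150 = 324]
  row B: (150, 0, 1)   [0·324 + 1·150 = 150]
  324 = 2·150 + 24   → row C = row A − 2·row B = (24, 1, −2)   [check: 1·324 − 2·150 = 24]
  150 = 6·24 + 6   → row D = row B − 6·row C = (6, −6, 13)   [check: −6·324 + 13·150 = 6]
  24 = 4·6 + 0   → remainder 0, stop. gcd = 6 (last nonzero row D).
So gcd(324, 150) = 6, with Bézout identity −6·324 + 13·150 = 6. Containment (⊇): the Bézout identity exhibits 6 as an element of (324, 150), giving (6) ⊆ (324, 150). Containment (⊆): since 6 | 324 and 6 | 150 (324 = 6·54, 150 = 6·25), every Z-linear combination of 324 and 150 is divisible by 6, so (324, 150) ⊆ (6). Therefore (324, 150) = (6), d = 6.

Final answer: (324, 150) = (6); d = 6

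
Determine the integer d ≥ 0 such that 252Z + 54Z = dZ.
(252, 54) = (18); d = 18

In the PID Z, (a, b) is generated by gcd(a, b). Compute gcd(252, 54) with the extended Euclidean algorithm, tracking rows (r, s, t) with s·252 + t·54 = r:
  row A: (252, 1, 0)   [1·252 + 0·54 = 252]
  row B: (54, 0, 1)   [0·252 + 1·54 = 54]
  252 = 4·54 + 36   → row C = row A − 4·row B = (36, 1, −4)   [check: 1·252 − 4·54 = 36]
  54 = 1·36 + 18   → row D = row B − 1·row C = (18, −1, 5)   [check: −1·252 + 5·54 = 18]
  36 = 2·18 + 0   → remainder 0, stop. gcd = 18 (last nonzero row D).
So gcd(252, 54) = 18, with Bézout identity −1·252 + 5·54 = 18. Containment (⊇): the Bézout identity exhibits 18 as an element of (252, 54), giving (18) ⊆ (252, 54). Containment (⊆): since 18 | 252 and 18 | 54 (252 = 18·14, 54 = 18·3), every Z-linear combination of 252 and 54 is divisible by 18, so (252, 54) ⊆ (18). Therefore (252, 54) = (18), d = 18.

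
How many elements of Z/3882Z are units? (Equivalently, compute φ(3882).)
An element a ∈ Z/3882Z is a unit iff gcd(a, 3882) = 1, so the number of units is φ(3882). φ is multiplicative, with φ(p^e) = p^e − p^(e−1). Factorise 3882 = 2 · 3 · 647. Then
  φ(3882) = (2 − 1) · (3 − 1) · (647 − 1) = 1 · 2 · 646 = 1292.

Final answer: Z/3882Z has φ(3882) = 1292 units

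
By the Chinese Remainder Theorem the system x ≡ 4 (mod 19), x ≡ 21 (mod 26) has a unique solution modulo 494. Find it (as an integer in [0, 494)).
x ≡ 99 (mod 494); the representative in [0, 494) is 99

The moduli 19, 26 are pairwise coprime, so by the CRT there is a unique solution mod 19·26 = 494.
Solve by successive substitution. Start with x ≡ 4 (mod 19).
  Combine with x ≡ 21 (mod 26): write x = 4 + 19·t and require 4 + 19·t ≡ 21 (mod 26), i.e. 19·t ≡ 21 − 4 ≡ 17 (mod 26). Since 19^(−1) ≡ 11 (mod 26), t ≡ 11·17 ≡ 5 (mod 26). So x ≡ 4 + 19·5 = 99 (mod 494).
Unique solution in [0, 494): x = 99.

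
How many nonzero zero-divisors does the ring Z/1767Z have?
Z/1767Z has 686 nonzero zero-divisors

In Z/1767Z each nonzero element is either a unit (gcd with 1767 is 1) or a zero-divisor (gcd > 1). The number of units is φ(1767): factorise 1767 = 3 · 19 · 31, so φ(1767) = (3 − 1) · (19 − 1) · (31 − 1) = 2 · 18 · 30 = 1080. The nonzero elements number 1767 − 1 = 1766. Hence the nonzero zero-divisors number 1766 − 1080 = 686.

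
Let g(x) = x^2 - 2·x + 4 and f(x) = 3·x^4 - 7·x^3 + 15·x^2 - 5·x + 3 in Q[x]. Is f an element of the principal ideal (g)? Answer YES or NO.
NO

In Q[x] the ideal (g) consists of all multiples of g, so f ∈ (g) iff g | f, i.e. iff the remainder of f on division by g is 0. Divide f by g (g is monic, so eliminate the leading term of the running remainder at each step):
  leading term 3·x^4: subtract (3·x^2)·g(x) = 3·x^4 - 6·x^3 + 12·x^2, leaving -x^3 + 3·x^2 - 5·x + 3
  leading term -x^3: subtract (-x)·g(x) = -x^3 + 2·x^2 - 4·x, leaving x^2 - x + 3
  leading term x^2: subtract (1)·g(x) = x^2 - 2·x + 4, leaving x - 1
The remainder r(x) = x - 1 ≠ 0 (and deg r < deg g), so g ∤ f, i.e. f ∉ (g).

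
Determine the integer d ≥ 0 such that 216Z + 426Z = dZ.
(216, 426) = (6); d = 6

In the PID Z, (a, b) is generated by gcd(a, b). Compute gcd(426, 216) with the extended Euclidean algorithm, tracking rows (r, s, t) with s·426 + t·216 = r:
  row A: (426, 1, 0)   [1·426 + 0·216 = 426]
  row B: (216, 0, 1)   [0·426 + 1·216 = 216]
  426 = 1·216 + 210   → row C = row A − 1·row B = (210, 1, −1)   [check: 1·426 − 1·216 = 210]
  216 = 1·210 + 6   → row D = row B − 1·row C = (6, −1, 2)   [check: −1·426 + 2·216 = 6]
  210 = 35·6 + 0   → remainder 0, stop. gcd = 6 (last nonzero row D).
So gcd(216, 426) = 6, with Bézout identity −1·426 + 2·216 = 6. Containment (⊇): the Bézout identity exhibits 6 as an element of (216, 426), giving (6) ⊆ (216, 426). Containment (⊆): since 6 | 216 and 6 | 426 (216 = 6·36, 426 = 6·71), every Z-linear combination of 216 and 426 is divisible by 6, so (216, 426) ⊆ (6). Therefore (216, 426) = (6), d = 6.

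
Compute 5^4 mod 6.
1

Use repeated squaring. Binary(4) = 100. Walk through the bits of the exponent 4 left-to-right: at each bit after the leading one, square the running value, then multiply by 5 if the bit is 1 (always reducing mod 6):
  bit 1 = 1 (leading): start with 5.
  bit 2 = 0: square 5^2 = 25 ≡ 1 (mod 6).
  bit 3 = 0: square 1^2 = 1 (mod 6).
Final value: 5^4 ≡ 1 (mod 6).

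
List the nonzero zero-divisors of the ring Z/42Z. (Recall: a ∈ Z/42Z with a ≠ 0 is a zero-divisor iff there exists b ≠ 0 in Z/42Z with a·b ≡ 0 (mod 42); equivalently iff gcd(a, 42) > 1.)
An element a ∈ Z/42Z (with a ≠ 0) is a zero-divisor iff gcd(a, 42) > 1 (because a is a unit precisely when gcd(a, n) = 1, and in Z/nZ every nonzero, non-unit element is a zero-divisor). Scan a = 1, ..., 41 and keep those with gcd(a, 42) > 1:
  gcd(2, 42) = 2, gcd(3, 42) = 3, gcd(4, 42) = 2, gcd(6, 42) = 6, gcd(7, 42) = 7, gcd(8, 42) = 2, gcd(9, 42) = 3, gcd(10, 42) = 2, gcd(12, 42) = 6, gcd(14, 42) = 14, gcd(15, 42) = 3, gcd(16, 42) = 2, gcd(18, 42) = 6, gcd(20, 42) = 2, gcd(21, 42) = 21, gcd(22, 42) = 2, gcd(24, 42) = 6, gcd(26, 42) = 2, gcd(27, 42) = 3, gcd(28, 42) = 14, gcd(30, 42) = 6, gcd(32, 42) = 2, gcd(33, 42) = 3, gcd(34, 42) = 2, gcd(35, 42) = 7, gcd(36, 42) = 6, gcd(38, 42) = 2, gcd(39, 42) = 3, gcd(40, 42) = 2.
All other a ∈ {1, ..., 41} have gcd(a, 42) = 1 and are units. So the nonzero zero-divisors are exactly the 29 values of a appearing in this scan.

Final answer: nonzero zero-divisors of Z/42Z = {2, 3, 4, 6, 7, 8, 9, 10, 12, 14, 15, 16, 18, 20, 21, 22, 24, 26, 27, 28, 30, 32, 33, 34, 35, 36, 38, 39, 40}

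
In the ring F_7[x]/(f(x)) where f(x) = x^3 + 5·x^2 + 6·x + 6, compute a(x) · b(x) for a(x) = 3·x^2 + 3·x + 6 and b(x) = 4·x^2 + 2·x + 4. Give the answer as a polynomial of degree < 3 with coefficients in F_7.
a · b ≡ 5·x^2 + x + 3 (mod f(x))

Multiply as integer polynomials: a · b = 12·x^4 + 18·x^3 + 42·x^2 + 24·x + 24. Reducing coefficients mod 7: a · b ≡ 5·x^4 + 4·x^3 + 3·x + 3. Now divide by f(x) = x^3 + 5·x^2 + 6·x + 6 in F_7[x], eliminating the leading term at each step:
  leading term 5·x^4: subtract (5·x)·f(x) = 5·x^4 + 4·x^3 + 2·x^2 + 2·x, leaving 5·x^2 + x + 3 (coefficients mod 7)
The degree is now < 3, so this is the remainder. Hence a · b ≡ 5·x^2 + x + 3 in F_7[x]/(f).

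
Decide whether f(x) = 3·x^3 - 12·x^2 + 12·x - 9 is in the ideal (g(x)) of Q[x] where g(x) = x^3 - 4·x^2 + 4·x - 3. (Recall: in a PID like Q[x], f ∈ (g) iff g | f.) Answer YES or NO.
In Q[x] the ideal (g) consists of all multiples of g, so f ∈ (g) iff g | f, i.e. iff the remainder of f on division by g is 0. Divide f by g (g is monic, so eliminate the leading term of the running remainder at each step):
  leading term 3·x^3: subtract (3)·g(x) = 3·x^3 - 12·x^2 + 12·x - 9, leaving 0
The remainder is 0, so f(x) = g(x) · h(x) with h(x) = 3. Hence g | f, i.e. f ∈ (g).

Final answer: YES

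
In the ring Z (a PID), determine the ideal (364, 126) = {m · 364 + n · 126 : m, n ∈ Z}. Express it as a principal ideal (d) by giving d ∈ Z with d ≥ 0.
(364, 126) = (14); d = 14

In the PID Z, (a, b) is generated by gcd(a, b). Compute gcd(364, 126) with the extended Euclidean algorithm, tracking rows (r, s, t) with s·364 + t·126 = r:
  row A: (364, 1, 0)   [1·364 + 0·126 = 364]
  row B: (126, 0, 1)   [0·364 + 1·126 = 126]
  364 = 2·126 + 112   → row C = row A − 2·row B = (112, 1, −2)   [check: 1·364 − 2·126 = 112]
  126 = 1·112 + 14   → row D = row B − 1·row C = (14, −1, 3)   [check: −1·364 + 3·126 = 14]
  112 = 8·14 + 0   → remainder 0, stop. gcd = 14 (last nonzero row D).
So gcd(364, 126) = 14, with Bézout identity −1·364 + 3·126 = 14. Containment (⊇): the Bézout identity exhibits 14 as an element of (364, 126), giving (14) ⊆ (364, 126). Containment (⊆): since 14 | 364 and 14 | 126 (364 = 14·26, 126 = 14·9), every Z-linear combination of 364 and 126 is divisible by 14, so (364, 126) ⊆ (14). Therefore (364, 126) = (14), d = 14.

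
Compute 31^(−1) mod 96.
31^(−1) ≡ 31 (mod 96)

Apply the extended Euclidean algorithm to (96, 31), tracking rows (r, s, t) with s·96 + t·31 = r. Each division r_prev = q·r_cur + r_new produces the new row as (previous row) − q·(current row):
  row A: (96, 1, 0)   [1·96 + 0·31 = 96]
  row B: (31, 0, 1)   [0·96 + 1·31 = 31]
  96 = 3·31 + 3   → row C = row A − 3·row B = (3, 1, −3)   [check: 1·96 − 3·31 = 3]
  31 = 10·3 + 1   → row D = row B − 10·row C = (1, −10, 31)   [check: −10·96 + 31·31 = 1]
  3 = 3·1 + 0   → remainder 0, stop. gcd = 1 (last nonzero row D).
The gcd is 1, so 31 is invertible mod 96. The last nonzero row gives −10·96 + 31·31 = 1, so t = 31. So 31^(−1) ≡ 31 (mod 96). Verify: 31 · 31 = 961 ≡ 1 (mod 96). ✓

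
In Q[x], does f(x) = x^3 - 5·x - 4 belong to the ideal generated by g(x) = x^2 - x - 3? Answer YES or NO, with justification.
NO

In Q[x] the ideal (g) consists of all multiples of g, so f ∈ (g) iff g | f, i.e. iff the remainder of f on division by g is 0. Divide f by g (g is monic, so eliminate the leading term of the running remainder at each step):
  leading term x^3: subtract (x)·g(x) = x^3 - x^2 - 3·x, leaving x^2 - 2·x - 4
  leading term x^2: subtract (1)·g(x) = x^2 - x - 3, leaving -x - 1
The remainder r(x) = -x - 1 ≠ 0 (and deg r < deg g), so g ∤ f, i.e. f ∉ (g).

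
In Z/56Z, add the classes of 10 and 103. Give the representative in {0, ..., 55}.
1

Reduce the summands first: 103 ≡ 47 (mod 56), so 10 + 103 ≡ 10 + 47 (mod 56). 10 + 47 = 57; 57 = 1·56 + 1, so (10 + 103) mod 56 = 1.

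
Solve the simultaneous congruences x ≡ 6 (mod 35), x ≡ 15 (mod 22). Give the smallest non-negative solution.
The moduli 35, 22 are pairwise coprime, so by the CRT there is a unique solution mod 35·22 = 770.
Solve by successive substitution. Start with x ≡ 6 (mod 35).
  Combine with x ≡ 15 (mod 22): write x = 6 + 35·t and require 6 + 35·t ≡ 15 (mod 22), i.e. 35·t ≡ 15 − 6 ≡ 9 (mod 22). Since 35^(−1) ≡ 17 (mod 22) (35 ≡ 13 (mod 22)), t ≡ 17·9 ≡ 21 (mod 22). So x ≡ 6 + 35·21 = 741 (mod 770).
Unique solution in [0, 770): x = 741.

Final answer: x ≡ 741 (mod 770); the representative in [0, 770) is 741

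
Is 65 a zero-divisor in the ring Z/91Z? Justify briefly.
YES

gcd(65, 91) = 13 > 1, so 65 is not a unit in Z/91Z. In Z/nZ every nonzero non-unit is a zero-divisor: explicitly, take b = 91/gcd = 7 ≠ 0 (mod 91); then 65·7 = 455 = 5·91, i.e. 65·7 ≡ 0 (mod 91). So 65 is a zero-divisor.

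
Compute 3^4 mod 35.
Use repeated squaring. Binary(4) = 100. Walk through the bits of the exponent 4 left-to-right: at each bit after the leading one, square the running value, then multiply by 3 if the bit is 1 (always reducing mod 35):
  bit 1 = 1 (leading): start with 3.
  bit 2 = 0: square 3^2 = 9 (mod 35).
  bit 3 = 0: square 9^2 = 81 ≡ 11 (mod 35).
Final value: 3^4 ≡ 11 (mod 35).

Final answer: 11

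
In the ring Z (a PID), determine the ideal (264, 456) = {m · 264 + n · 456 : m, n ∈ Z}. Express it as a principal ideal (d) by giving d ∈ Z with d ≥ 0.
In the PID Z, (a, b) is generated by gcd(a, b). Compute gcd(456, 264) with the extended Euclidean algorithm, tracking rows (r, s, t) with s·456 + t·264 = r:
  row A: (456, 1, 0)   [1·456 + 0·264 = 456]
  row B: (264, 0, 1)   [0·456 + 1·264 = 264]
  456 = 1·264 + 192   → row C = row A − 1·row B = (192, 1, −1)   [check: 1·456 − 1·264 = 192]
  264 = 1·192 + 72   → row D = row B − 1·row C = (72, −1, 2)   [check: −1·456 + 2·264 = 72]
  192 = 2·72 + 48   → row E = row C − 2·row D = (48, 3, −5)   [check: 3·456 − 5·264 = 48]
  72 = 1·48 + 24   → row F = row D − 1·row E = (24, −4, 7)   [check: −4·456 + 7·264 = 24]
  48 = 2·24 + 0   → remainder 0, stop. gcd = 24 (last nonzero row F).
So gcd(264, 456) = 24, with Bézout identity −4·456 + 7·264 = 24. Containment (⊇): the Bézout identity exhibits 24 as an element of (264, 456), giving (24) ⊆ (264, 456). Containment (⊆): since 24 | 264 and 24 | 456 (264 = 24·11, 456 = 24·19), every Z-linear combination of 264 and 456 is divisible by 24, so (264, 456) ⊆ (24). Therefore (264, 456) = (24), d = 24.

Final answer: (264, 456) = (24); d = 24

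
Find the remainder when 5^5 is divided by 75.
Use repeated squaring. Binary(5) = 101. Walk through the bits of the exponent 5 left-to-right: at each bit after the leading one, square the running value, then multiply by 5 if the bit is 1 (always reducing mod 75):
  bit 1 = 1 (leading): start with 5.
  bit 2 = 0: square 5^2 = 25 (mod 75).
  bit 3 = 1: square 25^2 = 625 ≡ 25; bit is 1, so multiply 25·5 = 125 ≡ 50 (mod 75).
Final value: 5^5 ≡ 50 (mod 75).

Final answer: 50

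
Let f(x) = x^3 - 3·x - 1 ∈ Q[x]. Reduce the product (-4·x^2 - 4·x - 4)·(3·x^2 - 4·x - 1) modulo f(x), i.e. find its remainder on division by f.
a · b ≡ -28·x^2 + 20·x + 8 (mod f(x))

First multiply in Q[x] without reducing: a · b = -12·x^4 + 4·x^3 + 8·x^2 + 20·x + 4. Now divide by f(x) = x^3 - 3·x - 1, eliminating the leading term at each step:
  leading term -12·x^4: subtract (-12·x)·f(x) = -12·x^4 + 36·x^2 + 12·x, leaving 4·x^3 - 28·x^2 + 8·x + 4
  leading term 4·x^3: subtract (4)·f(x) = 4·x^3 - 12·x - 4, leaving -28·x^2 + 20·x + 8
The degree is now < 3, so this is the remainder. Hence a · b ≡ -28·x^2 + 20·x + 8 in Q[x]/(f).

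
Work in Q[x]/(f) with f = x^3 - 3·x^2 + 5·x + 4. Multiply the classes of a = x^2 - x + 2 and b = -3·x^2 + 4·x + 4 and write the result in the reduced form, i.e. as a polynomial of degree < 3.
First multiply in Q[x] without reducing: a · b = -3·x^4 + 7·x^3 - 6·x^2 + 4·x + 8. Now divide by f(x) = x^3 - 3·x^2 + 5·x + 4, eliminating the leading term at each step:
  leading term -3·x^4: subtract (-3·x)·f(x) = -3·x^4 + 9·x^3 - 15·x^2 - 12·x, leaving -2·x^3 + 9·x^2 + 16·x + 8
  leading term -2·x^3: subtract (-2)·f(x) = -2·x^3 + 6·x^2 - 10·x - 8, leaving 3·x^2 + 26·x + 16
The degree is now < 3, so this is the remainder. Hence a · b ≡ 3·x^2 + 26·x + 16 in Q[x]/(f).

Final answer: a · b ≡ 3·x^2 + 26·x + 16 (mod f(x))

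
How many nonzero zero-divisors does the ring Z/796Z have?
In Z/796Z each nonzero element is either a unit (gcd with 796 is 1) or a zero-divisor (gcd > 1). The number of units is φ(796): factorise 796 = 2^2 · 199, so φ(796) = (2^2 − 2^1) · (199 − 1) = 2 · 198 = 396. The nonzero elements number 796 − 1 = 795. Hence the nonzero zero-divisors number 795 − 396 = 399.

Final answer: Z/796Z has 399 nonzero zero-divisors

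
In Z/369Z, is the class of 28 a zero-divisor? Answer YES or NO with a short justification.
gcd(28, 369) = 1, so 28 is a unit in Z/369Z (it has a multiplicative inverse). A unit cannot be a zero-divisor: if 28·b ≡ 0 then multiplying both sides by 28^(−1) gives b ≡ 0. So 28 is not a zero-divisor.

Final answer: NO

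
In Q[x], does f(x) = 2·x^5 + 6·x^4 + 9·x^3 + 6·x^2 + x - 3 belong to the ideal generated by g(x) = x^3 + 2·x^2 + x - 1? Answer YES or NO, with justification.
YES

In Q[x] the ideal (g) consists of all multiples of g, so f ∈ (g) iff g | f, i.e. iff the remainder of f on division by g is 0. Divide f by g (g is monic, so eliminate the leading term of the running remainder at each step):
  leading term 2·x^5: subtract (2·x^2)·g(x) = 2·x^5 + 4·x^4 + 2·x^3 - 2·x^2, leaving 2·x^4 + 7·x^3 + 8·x^2 + x - 3
  leading term 2·x^4: subtract (2·x)·g(x) = 2·x^4 + 4·x^3 + 2·x^2 - 2·x, leaving 3·x^3 + 6·x^2 + 3·x - 3
  leading term 3·x^3: subtract (3)·g(x) = 3·x^3 + 6·x^2 + 3·x - 3, leaving 0
The remainder is 0, so f(x) = g(x) · h(x) with h(x) = 2·x^2 + 2·x + 3. Hence g | f, i.e. f ∈ (g).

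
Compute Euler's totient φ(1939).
φ is multiplicative, with φ(p^e) = p^e − p^(e−1). Factorise 1939 = 7 · 277. Then
  φ(1939) = (7 − 1) · (277 − 1) = 6 · 276 = 1656.

Final answer: φ(1939) = 1656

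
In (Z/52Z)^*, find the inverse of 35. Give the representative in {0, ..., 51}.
Apply the extended Euclidean algorithm to (52, 35), tracking rows (r, s, t) with s·52 + t·35 = r. Each division r_prev = q·r_cur + r_new produces the new row as (previous row) − q·(current row):
  row A: (52, 1, 0)   [1·52 + 0·35 = 52]
  row B: (35, 0, 1)   [0·52 + 1·35 = 35]
  52 = 1·35 + 17   → row C = row A − 1·row B = (17, 1, −1)   [check: 1·52 − 1·35 = 17]
  35 = 2·17 + 1   → row D = row B − 2·row C = (1, −2, 3)   [check: −2·52 + 3·35 = 1]
  17 = 17·1 + 0   → remainder 0, stop. gcd = 1 (last nonzero row D).
The gcd is 1, so 35 is invertible mod 52. The last nonzero row gives −2·52 + 3·35 = 1, so t = 3. So 35^(−1) ≡ 3 (mod 52). Verify: 35 · 3 = 105 ≡ 1 (mod 52). ✓

Final answer: 35^(−1) ≡ 3 (mod 52)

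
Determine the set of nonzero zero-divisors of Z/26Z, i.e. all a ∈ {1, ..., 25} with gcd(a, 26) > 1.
An element a ∈ Z/26Z (with a ≠ 0) is a zero-divisor iff gcd(a, 26) > 1 (because a is a unit precisely when gcd(a, n) = 1, and in Z/nZ every nonzero, non-unit element is a zero-divisor). Scan a = 1, ..., 25 and keep those with gcd(a, 26) > 1:
  gcd(2, 26) = 2, gcd(4, 26) = 2, gcd(6, 26) = 2, gcd(8, 26) = 2, gcd(10, 26) = 2, gcd(12, 26) = 2, gcd(13, 26) = 13, gcd(14, 26) = 2, gcd(16, 26) = 2, gcd(18, 26) = 2, gcd(20, 26) = 2, gcd(22, 26) = 2, gcd(24, 26) = 2.
All other a ∈ {1, ..., 25} have gcd(a, 26) = 1 and are units. So the nonzero zero-divisors are exactly the 13 values of a appearing in this scan.

Final answer: nonzero zero-divisors of Z/26Z = {2, 4, 6, 8, 10, 12, 13, 14, 16, 18, 20, 22, 24}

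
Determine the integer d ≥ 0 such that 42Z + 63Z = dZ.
(42, 63) = (21); d = 21

In the PID Z, (a, b) is generated by gcd(a, b). Compute gcd(63, 42) with the extended Euclidean algorithm, tracking rows (r, s, t) with s·63 + t·42 = r:
  row A: (63, 1, 0)   [1·63 + 0·42 = 63]
  row B: (42, 0, 1)   [0·63 + 1·42 = 42]
  63 = 1·42 + 21   → row C = row A − 1·row B = (21, 1, −1)   [check: 1·63 − 1·42 = 21]
  42 = 2·21 + 0   → remainder 0, stop. gcd = 21 (last nonzero row C).
So gcd(42, 63) = 21, with Bézout identity 1·63 − 1·42 = 21. Containment (⊇): the Bézout identity exhibits 21 as an element of (42, 63), giving (21) ⊆ (42, 63). Containment (⊆): since 21 | 42 and 21 | 63 (42 = 21·2, 63 = 21·3), every Z-linear combination of 42 and 63 is divisible by 21, so (42, 63) ⊆ (21). Therefore (42, 63) = (21), d = 21.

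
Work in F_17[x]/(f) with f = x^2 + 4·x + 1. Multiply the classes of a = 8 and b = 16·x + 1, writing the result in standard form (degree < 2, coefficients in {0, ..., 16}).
a · b ≡ 9·x + 8 (mod f(x))

Multiply as integer polynomials: a · b = 128·x + 8. Reducing coefficients mod 17: a · b ≡ 9·x + 8. This already has degree < 2, so no reduction by f is needed. Hence a · b ≡ 9·x + 8 in F_17[x]/(f).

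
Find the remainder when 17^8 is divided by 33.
Use repeated squaring. Binary(8) = 1000. Walk through the bits of the exponent 8 left-to-right: at each bit after the leading one, square the running value, then multiply by 17 if the bit is 1 (always reducing mod 33):
  bit 1 = 1 (leading): start with 17.
  bit 2 = 0: square 17^2 = 289 ≡ 25 (mod 33).
  bit 3 = 0: square 25^2 = 625 ≡ 31 (mod 33).
  bit 4 = 0: square 31^2 = 961 ≡ 4 (mod 33).
Final value: 17^8 ≡ 4 (mod 33).

Final answer: 4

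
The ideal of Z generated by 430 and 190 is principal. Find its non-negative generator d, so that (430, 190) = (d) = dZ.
In the PID Z, (a, b) is generated by gcd(a, b). Compute gcd(430, 190) with the extended Euclidean algorithm, tracking rows (r, s, t) with s·430 + t·190 = r:
  row A: (430, 1, 0)   [1·430 + 0·190 = 430]
  row B: (190, 0, 1)   [0·430 + 1·190 = 190]
  430 = 2·190 + 50   → row C = row A − 2·row B = (50, 1, −2)   [check: 1·430 − 2·190 = 50]
  190 = 3·50 + 40   → row D = row B − 3·row C = (40, −3, 7)   [check: −3·430 + 7·190 = 40]
  50 = 1·40 + 10   → row E = row C − 1·row D = (10, 4, −9)   [check: 4·430 − 9·190 = 10]
  40 = 4·10 + 0   → remainder 0, stop. gcd = 10 (last nonzero row E).
So gcd(430, 190) = 10, with Bézout identity 4·430 − 9·190 = 10. Containment (⊇): the Bézout identity exhibits 10 as an element of (430, 190), giving (10) ⊆ (430, 190). Containment (⊆): since 10 | 430 and 10 | 190 (430 = 10·43, 190 = 10·19), every Z-linear combination of 430 and 190 is divisible by 10, so (430, 190) ⊆ (10). Therefore (430, 190) = (10), d = 10.

Final answer: (430, 190) = (10); d = 10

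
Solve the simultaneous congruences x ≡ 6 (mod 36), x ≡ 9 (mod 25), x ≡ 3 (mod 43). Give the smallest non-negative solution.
The moduli 36, 25, 43 are pairwise coprime, so by the CRT there is a unique solution mod 36·25·43 = 38700.
Solve by successive substitution. Start with x ≡ 6 (mod 36).
  Combine with x ≡ 9 (mod 25): write x = 6 + 36·t and require 6 + 36·t ≡ 9 (mod 25), i.e. 36·t ≡ 9 − 6 ≡ 3 (mod 25). Since 36^(−1) ≡ 16 (mod 25) (36 ≡ 11 (mod 25)), t ≡ 16·3 ≡ 23 (mod 25). So x ≡ 6 + 36·23 = 834 (mod 900).
  Combine with x ≡ 3 (mod 43): write x = 834 + 900·t and require 834 + 900·t ≡ 3 (mod 43), i.e. 900·t ≡ 3 − 834 ≡ 29 (mod 43). Since 900^(−1) ≡ 14 (mod 43) (900 ≡ 40 (mod 43)), t ≡ 14·29 ≡ 19 (mod 43). So x ≡ 834 + 900·19 = 17934 (mod 38700).
Unique solution in [0, 38700): x = 17934.

Final answer: x ≡ 17934 (mod 38700); the representative in [0, 38700) is 17934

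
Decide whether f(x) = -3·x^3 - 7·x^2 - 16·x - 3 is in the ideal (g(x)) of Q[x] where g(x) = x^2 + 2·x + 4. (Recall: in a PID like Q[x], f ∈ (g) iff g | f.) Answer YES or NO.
NO

In Q[x] the ideal (g) consists of all multiples of g, so f ∈ (g) iff g | f, i.e. iff the remainder of f on division by g is 0. Divide f by g (g is monic, so eliminate the leading term of the running remainder at each step):
  leading term -3·x^3: subtract (-3·x)·g(x) = -3·x^3 - 6·x^2 - 12·x, leaving -x^2 - 4·x - 3
  leading term -x^2: subtract (-1)·g(x) = -x^2 - 2·x - 4, leaving 1 - 2·x
The remainder r(x) = 1 - 2·x ≠ 0 (and deg r < deg g), so g ∤ f, i.e. f ∉ (g).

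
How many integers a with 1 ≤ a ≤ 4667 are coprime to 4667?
4296

The number of a ∈ {1, ..., 4667} with gcd(a, 4667) = 1 is by definition Euler's totient φ(4667). φ is multiplicative, with φ(p^e) = p^e − p^(e−1). Factorise 4667 = 13 · 359. Then
  φ(4667) = (13 − 1) · (359 − 1) = 12 · 358 = 4296.
So there are 4296 such integers.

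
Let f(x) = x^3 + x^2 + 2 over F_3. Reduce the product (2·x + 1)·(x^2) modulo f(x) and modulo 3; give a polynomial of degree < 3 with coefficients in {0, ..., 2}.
a · b ≡ 2·x^2 + 2 (mod f(x))

Multiply as integer polynomials: a · b = 2·x^3 + x^2. Reducing coefficients mod 3: a · b ≡ 2·x^3 + x^2. Now divide by f(x) = x^3 + x^2 + 2 in F_3[x], eliminating the leading term at each step:
  leading term 2·x^3: subtract (2)·f(x) = 2·x^3 + 2·x^2 + 1, leaving 2·x^2 + 2 (coefficients mod 3)
The degree is now < 3, so this is the remainder. Hence a · b ≡ 2·x^2 + 2 in F_3[x]/(f).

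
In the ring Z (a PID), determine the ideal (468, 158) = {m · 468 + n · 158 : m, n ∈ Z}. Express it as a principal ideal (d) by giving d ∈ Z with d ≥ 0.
(468, 158) = (2); d = 2

In the PID Z, (a, b) is generated by gcd(a, b). Compute gcd(468, 158) with the extended Euclidean algorithm, tracking rows (r, s, t) with s·468 + t·158 = r:
  row A: (468, 1, 0)   [1·468 + 0·158 = 468]
  row B: (158, 0, 1)   [0·468 + 1·158 = 158]
  468 = 2·158 + 152   → row C = row A − 2·row B = (152, 1, −2)   [check: 1·468 − 2·158 = 152]
  158 = 1·152 + 6   → row D = row B − 1·row C = (6, −1, 3)   [check: −1·468 + 3·158 = 6]
  152 = 25·6 + 2   → row E = row C − 25·row D = (2, 26, −77)   [check: 26·468 − 77·158 = 2]
  6 = 3·2 + 0   → remainder 0, stop. gcd = 2 (last nonzero row E).
So gcd(468, 158) = 2, with Bézout identity 26·468 − 77·158 = 2. Containment (⊇): the Bézout identity exhibits 2 as an element of (468, 158), giving (2) ⊆ (468, 158). Containment (⊆): since 2 | 468 and 2 | 158 (468 = 2·234, 158 = 2·79), every Z-linear combination of 468 and 158 is divisible by 2, so (468, 158) ⊆ (2). Therefore (468, 158) = (2), d = 2.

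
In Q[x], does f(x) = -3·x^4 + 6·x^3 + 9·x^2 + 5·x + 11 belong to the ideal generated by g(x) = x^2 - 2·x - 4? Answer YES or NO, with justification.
In Q[x] the ideal (g) consists of all multiples of g, so f ∈ (g) iff g | f, i.e. iff the remainder of f on division by g is 0. Divide f by g (g is monic, so eliminate the leading term of the running remainder at each step):
  leading term -3·x^4: subtract (-3·x^2)·g(x) = -3·x^4 + 6·x^3 + 12·x^2, leaving -3·x^2 + 5·x + 11
  leading term -3·x^2: subtract (-3)·g(x) = -3·x^2 + 6·x + 12, leaving -x - 1
The remainder r(x) = -x - 1 ≠ 0 (and deg r < deg g), so g ∤ f, i.e. f ∉ (g).

Final answer: NO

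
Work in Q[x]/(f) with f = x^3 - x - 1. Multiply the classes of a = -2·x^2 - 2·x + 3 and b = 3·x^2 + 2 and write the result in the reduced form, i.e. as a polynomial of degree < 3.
First multiply in Q[x] without reducing: a · b = -6·x^4 - 6·x^3 + 5·x^2 - 4·x + 6. Now divide by f(x) = x^3 - x - 1, eliminating the leading term at each step:
  leading term -6·x^4: subtract (-6·x)·f(x) = -6·x^4 + 6·x^2 + 6·x, leaving -6·x^3 - x^2 - 10·x + 6
  leading term -6·x^3: subtract (-6)·f(x) = -6·x^3 + 6·x + 6, leaving -x^2 - 16·x
The degree is now < 3, so this is the remainder. Hence a · b ≡ -x^2 - 16·x in Q[x]/(f).

Final answer: a · b ≡ -x^2 - 16·x (mod f(x))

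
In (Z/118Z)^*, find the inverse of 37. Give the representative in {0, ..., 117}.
37^(−1) ≡ 67 (mod 118)

Apply the extended Euclidean algorithm to (118, 37), tracking rows (r, s, t) with s·118 + t·37 = r. Each division r_prev = q·r_cur + r_new produces the new row as (previous row) − q·(current row):
  row A: (118, 1, 0)   [1·118 + 0·37 = 118]
  row B: (37, 0, 1)   [0·118 + 1·37 = 37]
  118 = 3·37 + 7   → row C = row A − 3·row B = (7, 1, −3)   [check: 1·118 − 3·37 = 7]
  37 = 5·7 + 2   → row D = row B − 5·row C = (2, −5, 16)   [check: −5·118 + 16·37 = 2]
  7 = 3·2 + 1   → row E = row C − 3·row D = (1, 16, −51)   [check: 16·118 − 51·37 = 1]
  2 = 2·1 + 0   → remainder 0, stop. gcd = 1 (last nonzero row E).
The gcd is 1, so 37 is invertible mod 118. The last nonzero row gives 16·118 − 51·37 = 1, so t = −51. So 37^(−1) ≡ −51 ≡ 67 (mod 118). Verify: 37 · 67 = 2479 ≡ 1 (mod 118). ✓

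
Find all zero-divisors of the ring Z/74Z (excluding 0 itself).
nonzero zero-divisors of Z/74Z = {2, 4, 6, 8, 10, 12, 14, 16, 18, 20, 22, 24, 26, 28, 30, 32, 34, 36, 37, 38, 40, 42, 44, 46, 48, 50, 52, 54, 56, 58, 60, 62, 64, 66, 68, 70, 72}

An element a ∈ Z/74Z (with a ≠ 0) is a zero-divisor iff gcd(a, 74) > 1 (because a is a unit precisely when gcd(a, n) = 1, and in Z/nZ every nonzero, non-unit element is a zero-divisor). Scan a = 1, ..., 73 and keep those with gcd(a, 74) > 1:
  gcd(2, 74) = 2, gcd(4, 74) = 2, gcd(6, 74) = 2, gcd(8, 74) = 2, gcd(10, 74) = 2, gcd(12, 74) = 2, gcd(14, 74) = 2, gcd(16, 74) = 2, gcd(18, 74) = 2, gcd(20, 74) = 2, gcd(22, 74) = 2, gcd(24, 74) = 2, gcd(26, 74) = 2, gcd(28, 74) = 2, gcd(30, 74) = 2, gcd(32, 74) = 2, gcd(34, 74) = 2, gcd(36, 74) = 2, gcd(37, 74) = 37, gcd(38, 74) = 2, gcd(40, 74) = 2, gcd(42, 74) = 2, gcd(44, 74) = 2, gcd(46, 74) = 2, gcd(48, 74) = 2, gcd(50, 74) = 2, gcd(52, 74) = 2, gcd(54, 74) = 2, gcd(56, 74) = 2, gcd(58, 74) = 2, gcd(60, 74) = 2, gcd(62, 74) = 2, gcd(64, 74) = 2, gcd(66, 74) = 2, gcd(68, 74) = 2, gcd(70, 74) = 2, gcd(72, 74) = 2.
All other a ∈ {1, ..., 73} have gcd(a, 74) = 1 and are units. So the nonzero zero-divisors are exactly the 37 values of a appearing in this scan.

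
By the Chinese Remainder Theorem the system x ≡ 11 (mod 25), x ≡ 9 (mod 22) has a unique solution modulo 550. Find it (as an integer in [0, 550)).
x ≡ 361 (mod 550); the representative in [0, 550) is 361

The moduli 25, 22 are pairwise coprime, so by the CRT there is a unique solution mod 25·22 = 550.
Solve by successive substitution. Start with x ≡ 11 (mod 25).
  Combine with x ≡ 9 (mod 22): write x = 11 + 25·t and require 11 + 25·t ≡ 9 (mod 22), i.e. 25·t ≡ 9 − 11 ≡ 20 (mod 22). Since 25^(−1) ≡ 15 (mod 22) (25 ≡ 3 (mod 22)), t ≡ 15·20 ≡ 14 (mod 22). So x ≡ 11 + 25·14 = 361 (mod 550).
Unique solution in [0, 550): x = 361.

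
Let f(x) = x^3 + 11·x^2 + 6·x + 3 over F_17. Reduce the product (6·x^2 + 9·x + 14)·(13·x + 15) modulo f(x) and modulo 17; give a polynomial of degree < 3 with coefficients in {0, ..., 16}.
a · b ≡ 12·x^2 + 2·x + 10 (mod f(x))

Multiply as integer polynomials: a · b = 78·x^3 + 207·x^2 + 317·x + 210. Reducing coefficients mod 17: a · b ≡ 10·x^3 + 3·x^2 + 11·x + 6. Now divide by f(x) = x^3 + 11·x^2 + 6·x + 3 in F_17[x], eliminating the leading term at each step:
  leading term 10·x^3: subtract (10)·f(x) = 10·x^3 + 8·x^2 + 9·x + 13, leaving 12·x^2 + 2·x + 10 (coefficients mod 17)
The degree is now < 3, so this is the remainder. Hence a · b ≡ 12·x^2 + 2·x + 10 in F_17[x]/(f).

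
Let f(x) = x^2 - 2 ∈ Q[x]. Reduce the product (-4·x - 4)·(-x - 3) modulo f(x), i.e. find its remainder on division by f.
First multiply in Q[x] without reducing: a · b = 4·x^2 + 16·x + 12. Now divide by f(x) = x^2 - 2, eliminating the leading term at each step:
  leading term 4·x^2: subtract (4)·f(x) = 4·x^2 - 8, leaving 16·x + 20
The degree is now < 2, so this is the remainder. Hence a · b ≡ 16·x + 20 in Q[x]/(f).

Final answer: a · b ≡ 16·x + 20 (mod f(x))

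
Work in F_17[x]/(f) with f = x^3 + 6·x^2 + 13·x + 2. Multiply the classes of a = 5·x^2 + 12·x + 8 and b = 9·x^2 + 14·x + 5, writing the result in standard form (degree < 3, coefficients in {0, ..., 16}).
a · b ≡ 11·x^2 + 3·x + 3 (mod f(x))

Multiply as integer polynomials: a · b = 45·x^4 + 178·x^3 + 265·x^2 + 172·x + 40. Reducing coefficients mod 17: a · b ≡ 11·x^4 + 8·x^3 + 10·x^2 + 2·x + 6. Now divide by f(x) = x^3 + 6·x^2 + 13·x + 2 in F_17[x], eliminating the leading term at each step:
  leading term 11·x^4: subtract (11·x)·f(x) = 11·x^4 + 15·x^3 + 7·x^2 + 5·x, leaving 10·x^3 + 3·x^2 + 14·x + 6 (coefficients mod 17)
  leading term 10·x^3: subtract (10)·f(x) = 10·x^3 + 9·x^2 + 11·x + 3, leaving 11·x^2 + 3·x + 3 (coefficients mod 17)
The degree is now < 3, so this is the remainder. Hence a · b ≡ 11·x^2 + 3·x + 3 in F_17[x]/(f).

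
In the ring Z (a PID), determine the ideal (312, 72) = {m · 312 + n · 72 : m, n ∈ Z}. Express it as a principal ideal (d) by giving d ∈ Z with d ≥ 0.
(312, 72) = (24); d = 24

In the PID Z, (a, b) is generated by gcd(a, b). Compute gcd(312, 72) with the extended Euclidean algorithm, tracking rows (r, s, t) with s·312 + t·72 = r:
  row A: (312, 1, 0)   [1·312 + 0·72 = 312]
  row B: (72, 0, 1)   [0·312 + 1·72 = 72]
  312 = 4·72 + 24   → row C = row A − 4·row B = (24, 1, −4)   [check: 1·312 − 4·72 = 24]
  72 = 3·24 + 0   → remainder 0, stop. gcd = 24 (last nonzero row C).
So gcd(312, 72) = 24, with Bézout identity 1·312 − 4·72 = 24. Containment (⊇): the Bézout identity exhibits 24 as an element of (312, 72), giving (24) ⊆ (312, 72). Containment (⊆): since 24 | 312 and 24 | 72 (312 = 24·13, 72 = 24·3), every Z-linear combination of 312 and 72 is divisible by 24, so (312, 72) ⊆ (24). Therefore (312, 72) = (24), d = 24.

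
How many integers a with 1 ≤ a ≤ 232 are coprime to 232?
112

The number of a ∈ {1, ..., 232} with gcd(a, 232) = 1 is by definition Euler's totient φ(232). φ is multiplicative, with φ(p^e) = p^e − p^(e−1). Factorise 232 = 2^3 · 29. Then
  φ(232) = (2^3 − 2^2) · (29 − 1) = 4 · 28 = 112.
So there are 112 such integers.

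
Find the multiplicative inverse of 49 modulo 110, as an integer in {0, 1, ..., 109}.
Apply the extended Euclidean algorithm to (110, 49), tracking rows (r, s, t) with s·110 + t·49 = r. Each division r_prev = q·r_cur + r_new produces the new row as (previous row) − q·(current row):
  row A: (110, 1, 0)   [1·110 + 0·49 = 110]
  row B: (49, 0, 1)   [0·110 + 1·49 = 49]
  110 = 2·49 + 12   → row C = row A − 2·row B = (12, 1, −2)   [check: 1·110 − 2·49 = 12]
  49 = 4·12 + 1   → row D = row B − 4·row C = (1, −4, 9)   [check: −4·110 + 9·49 = 1]
  12 = 12·1 + 0   → remainder 0, stop. gcd = 1 (last nonzero row D).
The gcd is 1, so 49 is invertible mod 110. The last nonzero row gives −4·110 + 9·49 = 1, so t = 9. So 49^(−1) ≡ 9 (mod 110). Verify: 49 · 9 = 441 ≡ 1 (mod 110). ✓

Final answer: 49^(−1) ≡ 9 (mod 110)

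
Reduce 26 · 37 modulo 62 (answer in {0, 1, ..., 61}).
32

Both factors are already reduced mod 62. 26 · 37 = 962. Dividing by 62: 962 = 15·62 + 32. So (26 · 37) mod 62 = 32.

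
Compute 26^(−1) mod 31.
Apply the extended Euclidean algorithm to (31, 26), tracking rows (r, s, t) with s·31 + t·26 = r. Each division r_prev = q·r_cur + r_new produces the new row as (previous row) − q·(current row):
  row A: (31, 1, 0)   [1·31 + 0·26 = 31]
  row B: (26, 0, 1)   [0·31 + 1·26 = 26]
  31 = 1·26 + 5   → row C = row A − 1·row B = (5, 1, −1)   [check: 1·31 − 1·26 = 5]
  26 = 5·5 + 1   → row D = row B − 5·row C = (1, −5, 6)   [check: −5·31 + 6·26 = 1]
  5 = 5·1 + 0   → remainder 0, stop. gcd = 1 (last nonzero row D).
The gcd is 1, so 26 is invertible mod 31. The last nonzero row gives −5·31 + 6·26 = 1, so t = 6. So 26^(−1) ≡ 6 (mod 31). Verify: 26 · 6 = 156 ≡ 1 (mod 31). ✓

Final answer: 26^(−1) ≡ 6 (mod 31)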